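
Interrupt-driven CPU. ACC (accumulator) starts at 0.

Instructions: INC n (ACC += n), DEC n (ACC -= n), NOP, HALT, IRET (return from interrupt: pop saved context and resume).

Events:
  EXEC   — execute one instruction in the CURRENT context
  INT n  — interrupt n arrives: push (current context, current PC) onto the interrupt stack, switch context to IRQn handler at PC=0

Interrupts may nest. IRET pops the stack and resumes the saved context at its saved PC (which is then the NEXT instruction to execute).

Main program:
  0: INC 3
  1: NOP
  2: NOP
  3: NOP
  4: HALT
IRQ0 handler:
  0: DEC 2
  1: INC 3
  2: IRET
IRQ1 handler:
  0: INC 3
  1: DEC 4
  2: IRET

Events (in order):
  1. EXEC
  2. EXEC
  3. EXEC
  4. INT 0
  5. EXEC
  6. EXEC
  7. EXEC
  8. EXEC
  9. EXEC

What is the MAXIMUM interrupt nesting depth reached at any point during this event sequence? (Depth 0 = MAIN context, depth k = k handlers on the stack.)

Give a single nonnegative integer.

Answer: 1

Derivation:
Event 1 (EXEC): [MAIN] PC=0: INC 3 -> ACC=3 [depth=0]
Event 2 (EXEC): [MAIN] PC=1: NOP [depth=0]
Event 3 (EXEC): [MAIN] PC=2: NOP [depth=0]
Event 4 (INT 0): INT 0 arrives: push (MAIN, PC=3), enter IRQ0 at PC=0 (depth now 1) [depth=1]
Event 5 (EXEC): [IRQ0] PC=0: DEC 2 -> ACC=1 [depth=1]
Event 6 (EXEC): [IRQ0] PC=1: INC 3 -> ACC=4 [depth=1]
Event 7 (EXEC): [IRQ0] PC=2: IRET -> resume MAIN at PC=3 (depth now 0) [depth=0]
Event 8 (EXEC): [MAIN] PC=3: NOP [depth=0]
Event 9 (EXEC): [MAIN] PC=4: HALT [depth=0]
Max depth observed: 1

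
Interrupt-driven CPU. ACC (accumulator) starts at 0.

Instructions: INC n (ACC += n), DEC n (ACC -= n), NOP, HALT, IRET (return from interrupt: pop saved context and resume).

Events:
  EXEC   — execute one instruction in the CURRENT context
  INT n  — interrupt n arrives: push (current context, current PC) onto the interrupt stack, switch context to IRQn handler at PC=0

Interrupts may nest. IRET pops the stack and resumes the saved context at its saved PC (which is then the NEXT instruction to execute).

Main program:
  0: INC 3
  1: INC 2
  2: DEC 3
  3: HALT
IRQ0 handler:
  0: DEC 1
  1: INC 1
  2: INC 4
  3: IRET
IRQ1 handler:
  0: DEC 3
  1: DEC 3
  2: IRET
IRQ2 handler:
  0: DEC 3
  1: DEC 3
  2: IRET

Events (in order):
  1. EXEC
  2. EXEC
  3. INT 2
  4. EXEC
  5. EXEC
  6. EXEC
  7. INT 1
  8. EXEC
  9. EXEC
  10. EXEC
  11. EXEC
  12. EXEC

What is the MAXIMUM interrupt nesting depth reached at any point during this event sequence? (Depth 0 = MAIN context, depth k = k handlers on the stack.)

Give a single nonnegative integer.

Event 1 (EXEC): [MAIN] PC=0: INC 3 -> ACC=3 [depth=0]
Event 2 (EXEC): [MAIN] PC=1: INC 2 -> ACC=5 [depth=0]
Event 3 (INT 2): INT 2 arrives: push (MAIN, PC=2), enter IRQ2 at PC=0 (depth now 1) [depth=1]
Event 4 (EXEC): [IRQ2] PC=0: DEC 3 -> ACC=2 [depth=1]
Event 5 (EXEC): [IRQ2] PC=1: DEC 3 -> ACC=-1 [depth=1]
Event 6 (EXEC): [IRQ2] PC=2: IRET -> resume MAIN at PC=2 (depth now 0) [depth=0]
Event 7 (INT 1): INT 1 arrives: push (MAIN, PC=2), enter IRQ1 at PC=0 (depth now 1) [depth=1]
Event 8 (EXEC): [IRQ1] PC=0: DEC 3 -> ACC=-4 [depth=1]
Event 9 (EXEC): [IRQ1] PC=1: DEC 3 -> ACC=-7 [depth=1]
Event 10 (EXEC): [IRQ1] PC=2: IRET -> resume MAIN at PC=2 (depth now 0) [depth=0]
Event 11 (EXEC): [MAIN] PC=2: DEC 3 -> ACC=-10 [depth=0]
Event 12 (EXEC): [MAIN] PC=3: HALT [depth=0]
Max depth observed: 1

Answer: 1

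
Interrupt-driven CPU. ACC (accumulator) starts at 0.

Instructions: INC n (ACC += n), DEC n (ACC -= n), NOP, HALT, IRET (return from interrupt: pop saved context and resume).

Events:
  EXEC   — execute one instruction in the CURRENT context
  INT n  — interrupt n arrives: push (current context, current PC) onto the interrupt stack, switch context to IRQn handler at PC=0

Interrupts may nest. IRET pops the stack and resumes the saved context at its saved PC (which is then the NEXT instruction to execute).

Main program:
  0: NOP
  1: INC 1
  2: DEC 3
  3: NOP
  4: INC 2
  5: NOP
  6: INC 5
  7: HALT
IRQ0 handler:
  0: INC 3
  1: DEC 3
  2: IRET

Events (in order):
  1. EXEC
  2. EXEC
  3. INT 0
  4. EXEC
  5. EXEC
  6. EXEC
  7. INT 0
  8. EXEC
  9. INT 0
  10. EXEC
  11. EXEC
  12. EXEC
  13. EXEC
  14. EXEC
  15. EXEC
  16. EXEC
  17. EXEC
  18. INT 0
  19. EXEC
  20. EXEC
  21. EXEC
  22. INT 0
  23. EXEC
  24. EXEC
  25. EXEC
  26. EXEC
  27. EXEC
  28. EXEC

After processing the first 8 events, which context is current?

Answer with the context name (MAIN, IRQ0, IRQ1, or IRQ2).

Event 1 (EXEC): [MAIN] PC=0: NOP
Event 2 (EXEC): [MAIN] PC=1: INC 1 -> ACC=1
Event 3 (INT 0): INT 0 arrives: push (MAIN, PC=2), enter IRQ0 at PC=0 (depth now 1)
Event 4 (EXEC): [IRQ0] PC=0: INC 3 -> ACC=4
Event 5 (EXEC): [IRQ0] PC=1: DEC 3 -> ACC=1
Event 6 (EXEC): [IRQ0] PC=2: IRET -> resume MAIN at PC=2 (depth now 0)
Event 7 (INT 0): INT 0 arrives: push (MAIN, PC=2), enter IRQ0 at PC=0 (depth now 1)
Event 8 (EXEC): [IRQ0] PC=0: INC 3 -> ACC=4

Answer: IRQ0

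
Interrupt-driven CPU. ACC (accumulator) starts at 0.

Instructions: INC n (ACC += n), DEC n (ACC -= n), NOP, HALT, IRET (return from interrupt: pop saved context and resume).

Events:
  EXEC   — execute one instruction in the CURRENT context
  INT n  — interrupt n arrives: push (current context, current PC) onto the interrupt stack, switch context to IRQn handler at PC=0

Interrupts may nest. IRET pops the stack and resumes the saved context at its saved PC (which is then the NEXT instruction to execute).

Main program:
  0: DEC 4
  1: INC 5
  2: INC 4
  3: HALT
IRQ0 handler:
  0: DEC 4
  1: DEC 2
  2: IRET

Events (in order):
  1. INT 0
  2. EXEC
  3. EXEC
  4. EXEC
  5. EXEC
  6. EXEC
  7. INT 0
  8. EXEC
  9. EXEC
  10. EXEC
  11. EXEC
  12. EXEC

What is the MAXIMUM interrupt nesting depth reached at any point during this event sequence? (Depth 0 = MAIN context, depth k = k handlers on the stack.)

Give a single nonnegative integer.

Answer: 1

Derivation:
Event 1 (INT 0): INT 0 arrives: push (MAIN, PC=0), enter IRQ0 at PC=0 (depth now 1) [depth=1]
Event 2 (EXEC): [IRQ0] PC=0: DEC 4 -> ACC=-4 [depth=1]
Event 3 (EXEC): [IRQ0] PC=1: DEC 2 -> ACC=-6 [depth=1]
Event 4 (EXEC): [IRQ0] PC=2: IRET -> resume MAIN at PC=0 (depth now 0) [depth=0]
Event 5 (EXEC): [MAIN] PC=0: DEC 4 -> ACC=-10 [depth=0]
Event 6 (EXEC): [MAIN] PC=1: INC 5 -> ACC=-5 [depth=0]
Event 7 (INT 0): INT 0 arrives: push (MAIN, PC=2), enter IRQ0 at PC=0 (depth now 1) [depth=1]
Event 8 (EXEC): [IRQ0] PC=0: DEC 4 -> ACC=-9 [depth=1]
Event 9 (EXEC): [IRQ0] PC=1: DEC 2 -> ACC=-11 [depth=1]
Event 10 (EXEC): [IRQ0] PC=2: IRET -> resume MAIN at PC=2 (depth now 0) [depth=0]
Event 11 (EXEC): [MAIN] PC=2: INC 4 -> ACC=-7 [depth=0]
Event 12 (EXEC): [MAIN] PC=3: HALT [depth=0]
Max depth observed: 1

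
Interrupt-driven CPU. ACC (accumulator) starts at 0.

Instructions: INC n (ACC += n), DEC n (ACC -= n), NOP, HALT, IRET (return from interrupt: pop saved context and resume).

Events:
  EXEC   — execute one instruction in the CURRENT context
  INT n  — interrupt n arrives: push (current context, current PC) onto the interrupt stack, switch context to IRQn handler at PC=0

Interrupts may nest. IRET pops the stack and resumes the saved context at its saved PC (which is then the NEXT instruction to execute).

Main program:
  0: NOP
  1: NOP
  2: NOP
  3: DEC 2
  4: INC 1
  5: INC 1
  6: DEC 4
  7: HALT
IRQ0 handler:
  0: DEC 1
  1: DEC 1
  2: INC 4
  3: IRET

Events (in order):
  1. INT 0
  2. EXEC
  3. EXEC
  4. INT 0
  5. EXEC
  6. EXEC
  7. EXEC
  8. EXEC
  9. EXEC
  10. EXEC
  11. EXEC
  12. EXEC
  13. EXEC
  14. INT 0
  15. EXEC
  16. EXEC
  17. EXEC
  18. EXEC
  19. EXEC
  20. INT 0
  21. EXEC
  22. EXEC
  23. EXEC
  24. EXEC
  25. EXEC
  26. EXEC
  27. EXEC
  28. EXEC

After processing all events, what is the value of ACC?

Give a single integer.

Event 1 (INT 0): INT 0 arrives: push (MAIN, PC=0), enter IRQ0 at PC=0 (depth now 1)
Event 2 (EXEC): [IRQ0] PC=0: DEC 1 -> ACC=-1
Event 3 (EXEC): [IRQ0] PC=1: DEC 1 -> ACC=-2
Event 4 (INT 0): INT 0 arrives: push (IRQ0, PC=2), enter IRQ0 at PC=0 (depth now 2)
Event 5 (EXEC): [IRQ0] PC=0: DEC 1 -> ACC=-3
Event 6 (EXEC): [IRQ0] PC=1: DEC 1 -> ACC=-4
Event 7 (EXEC): [IRQ0] PC=2: INC 4 -> ACC=0
Event 8 (EXEC): [IRQ0] PC=3: IRET -> resume IRQ0 at PC=2 (depth now 1)
Event 9 (EXEC): [IRQ0] PC=2: INC 4 -> ACC=4
Event 10 (EXEC): [IRQ0] PC=3: IRET -> resume MAIN at PC=0 (depth now 0)
Event 11 (EXEC): [MAIN] PC=0: NOP
Event 12 (EXEC): [MAIN] PC=1: NOP
Event 13 (EXEC): [MAIN] PC=2: NOP
Event 14 (INT 0): INT 0 arrives: push (MAIN, PC=3), enter IRQ0 at PC=0 (depth now 1)
Event 15 (EXEC): [IRQ0] PC=0: DEC 1 -> ACC=3
Event 16 (EXEC): [IRQ0] PC=1: DEC 1 -> ACC=2
Event 17 (EXEC): [IRQ0] PC=2: INC 4 -> ACC=6
Event 18 (EXEC): [IRQ0] PC=3: IRET -> resume MAIN at PC=3 (depth now 0)
Event 19 (EXEC): [MAIN] PC=3: DEC 2 -> ACC=4
Event 20 (INT 0): INT 0 arrives: push (MAIN, PC=4), enter IRQ0 at PC=0 (depth now 1)
Event 21 (EXEC): [IRQ0] PC=0: DEC 1 -> ACC=3
Event 22 (EXEC): [IRQ0] PC=1: DEC 1 -> ACC=2
Event 23 (EXEC): [IRQ0] PC=2: INC 4 -> ACC=6
Event 24 (EXEC): [IRQ0] PC=3: IRET -> resume MAIN at PC=4 (depth now 0)
Event 25 (EXEC): [MAIN] PC=4: INC 1 -> ACC=7
Event 26 (EXEC): [MAIN] PC=5: INC 1 -> ACC=8
Event 27 (EXEC): [MAIN] PC=6: DEC 4 -> ACC=4
Event 28 (EXEC): [MAIN] PC=7: HALT

Answer: 4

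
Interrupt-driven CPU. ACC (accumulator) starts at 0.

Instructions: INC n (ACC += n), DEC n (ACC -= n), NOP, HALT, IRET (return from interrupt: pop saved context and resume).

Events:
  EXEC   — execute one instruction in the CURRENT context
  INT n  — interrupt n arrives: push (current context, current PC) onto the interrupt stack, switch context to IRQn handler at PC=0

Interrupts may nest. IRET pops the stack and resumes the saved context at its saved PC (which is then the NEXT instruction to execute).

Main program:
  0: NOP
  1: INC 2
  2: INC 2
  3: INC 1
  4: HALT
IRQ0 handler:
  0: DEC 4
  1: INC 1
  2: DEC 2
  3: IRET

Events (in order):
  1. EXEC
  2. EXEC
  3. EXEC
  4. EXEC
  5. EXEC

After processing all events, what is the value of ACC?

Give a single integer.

Event 1 (EXEC): [MAIN] PC=0: NOP
Event 2 (EXEC): [MAIN] PC=1: INC 2 -> ACC=2
Event 3 (EXEC): [MAIN] PC=2: INC 2 -> ACC=4
Event 4 (EXEC): [MAIN] PC=3: INC 1 -> ACC=5
Event 5 (EXEC): [MAIN] PC=4: HALT

Answer: 5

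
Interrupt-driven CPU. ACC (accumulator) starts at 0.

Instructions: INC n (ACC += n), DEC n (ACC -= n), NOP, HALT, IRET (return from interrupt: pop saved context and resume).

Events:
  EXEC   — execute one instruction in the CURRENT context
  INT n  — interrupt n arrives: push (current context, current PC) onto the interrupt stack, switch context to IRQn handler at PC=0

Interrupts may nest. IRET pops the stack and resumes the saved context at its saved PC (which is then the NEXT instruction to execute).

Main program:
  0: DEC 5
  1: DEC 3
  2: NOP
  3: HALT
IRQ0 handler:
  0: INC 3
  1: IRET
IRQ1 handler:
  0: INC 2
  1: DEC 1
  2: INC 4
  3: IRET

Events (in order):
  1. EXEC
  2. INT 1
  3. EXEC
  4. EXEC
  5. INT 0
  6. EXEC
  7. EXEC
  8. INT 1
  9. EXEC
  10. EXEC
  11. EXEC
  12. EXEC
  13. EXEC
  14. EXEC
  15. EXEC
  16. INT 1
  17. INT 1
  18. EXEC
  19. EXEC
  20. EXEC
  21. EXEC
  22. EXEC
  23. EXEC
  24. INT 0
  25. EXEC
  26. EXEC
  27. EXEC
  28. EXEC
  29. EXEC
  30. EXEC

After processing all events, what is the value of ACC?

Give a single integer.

Answer: 18

Derivation:
Event 1 (EXEC): [MAIN] PC=0: DEC 5 -> ACC=-5
Event 2 (INT 1): INT 1 arrives: push (MAIN, PC=1), enter IRQ1 at PC=0 (depth now 1)
Event 3 (EXEC): [IRQ1] PC=0: INC 2 -> ACC=-3
Event 4 (EXEC): [IRQ1] PC=1: DEC 1 -> ACC=-4
Event 5 (INT 0): INT 0 arrives: push (IRQ1, PC=2), enter IRQ0 at PC=0 (depth now 2)
Event 6 (EXEC): [IRQ0] PC=0: INC 3 -> ACC=-1
Event 7 (EXEC): [IRQ0] PC=1: IRET -> resume IRQ1 at PC=2 (depth now 1)
Event 8 (INT 1): INT 1 arrives: push (IRQ1, PC=2), enter IRQ1 at PC=0 (depth now 2)
Event 9 (EXEC): [IRQ1] PC=0: INC 2 -> ACC=1
Event 10 (EXEC): [IRQ1] PC=1: DEC 1 -> ACC=0
Event 11 (EXEC): [IRQ1] PC=2: INC 4 -> ACC=4
Event 12 (EXEC): [IRQ1] PC=3: IRET -> resume IRQ1 at PC=2 (depth now 1)
Event 13 (EXEC): [IRQ1] PC=2: INC 4 -> ACC=8
Event 14 (EXEC): [IRQ1] PC=3: IRET -> resume MAIN at PC=1 (depth now 0)
Event 15 (EXEC): [MAIN] PC=1: DEC 3 -> ACC=5
Event 16 (INT 1): INT 1 arrives: push (MAIN, PC=2), enter IRQ1 at PC=0 (depth now 1)
Event 17 (INT 1): INT 1 arrives: push (IRQ1, PC=0), enter IRQ1 at PC=0 (depth now 2)
Event 18 (EXEC): [IRQ1] PC=0: INC 2 -> ACC=7
Event 19 (EXEC): [IRQ1] PC=1: DEC 1 -> ACC=6
Event 20 (EXEC): [IRQ1] PC=2: INC 4 -> ACC=10
Event 21 (EXEC): [IRQ1] PC=3: IRET -> resume IRQ1 at PC=0 (depth now 1)
Event 22 (EXEC): [IRQ1] PC=0: INC 2 -> ACC=12
Event 23 (EXEC): [IRQ1] PC=1: DEC 1 -> ACC=11
Event 24 (INT 0): INT 0 arrives: push (IRQ1, PC=2), enter IRQ0 at PC=0 (depth now 2)
Event 25 (EXEC): [IRQ0] PC=0: INC 3 -> ACC=14
Event 26 (EXEC): [IRQ0] PC=1: IRET -> resume IRQ1 at PC=2 (depth now 1)
Event 27 (EXEC): [IRQ1] PC=2: INC 4 -> ACC=18
Event 28 (EXEC): [IRQ1] PC=3: IRET -> resume MAIN at PC=2 (depth now 0)
Event 29 (EXEC): [MAIN] PC=2: NOP
Event 30 (EXEC): [MAIN] PC=3: HALT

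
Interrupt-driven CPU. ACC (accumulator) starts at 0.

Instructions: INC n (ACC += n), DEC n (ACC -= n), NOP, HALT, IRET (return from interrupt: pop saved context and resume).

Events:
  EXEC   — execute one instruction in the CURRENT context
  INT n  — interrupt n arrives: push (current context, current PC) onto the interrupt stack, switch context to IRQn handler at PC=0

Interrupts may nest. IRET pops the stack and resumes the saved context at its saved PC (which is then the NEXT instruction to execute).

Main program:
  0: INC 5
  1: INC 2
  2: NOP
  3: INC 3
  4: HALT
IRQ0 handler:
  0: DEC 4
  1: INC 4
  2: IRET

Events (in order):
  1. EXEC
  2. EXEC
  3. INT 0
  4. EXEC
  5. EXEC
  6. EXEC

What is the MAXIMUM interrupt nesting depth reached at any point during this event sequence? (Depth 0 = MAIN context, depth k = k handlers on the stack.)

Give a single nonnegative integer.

Event 1 (EXEC): [MAIN] PC=0: INC 5 -> ACC=5 [depth=0]
Event 2 (EXEC): [MAIN] PC=1: INC 2 -> ACC=7 [depth=0]
Event 3 (INT 0): INT 0 arrives: push (MAIN, PC=2), enter IRQ0 at PC=0 (depth now 1) [depth=1]
Event 4 (EXEC): [IRQ0] PC=0: DEC 4 -> ACC=3 [depth=1]
Event 5 (EXEC): [IRQ0] PC=1: INC 4 -> ACC=7 [depth=1]
Event 6 (EXEC): [IRQ0] PC=2: IRET -> resume MAIN at PC=2 (depth now 0) [depth=0]
Max depth observed: 1

Answer: 1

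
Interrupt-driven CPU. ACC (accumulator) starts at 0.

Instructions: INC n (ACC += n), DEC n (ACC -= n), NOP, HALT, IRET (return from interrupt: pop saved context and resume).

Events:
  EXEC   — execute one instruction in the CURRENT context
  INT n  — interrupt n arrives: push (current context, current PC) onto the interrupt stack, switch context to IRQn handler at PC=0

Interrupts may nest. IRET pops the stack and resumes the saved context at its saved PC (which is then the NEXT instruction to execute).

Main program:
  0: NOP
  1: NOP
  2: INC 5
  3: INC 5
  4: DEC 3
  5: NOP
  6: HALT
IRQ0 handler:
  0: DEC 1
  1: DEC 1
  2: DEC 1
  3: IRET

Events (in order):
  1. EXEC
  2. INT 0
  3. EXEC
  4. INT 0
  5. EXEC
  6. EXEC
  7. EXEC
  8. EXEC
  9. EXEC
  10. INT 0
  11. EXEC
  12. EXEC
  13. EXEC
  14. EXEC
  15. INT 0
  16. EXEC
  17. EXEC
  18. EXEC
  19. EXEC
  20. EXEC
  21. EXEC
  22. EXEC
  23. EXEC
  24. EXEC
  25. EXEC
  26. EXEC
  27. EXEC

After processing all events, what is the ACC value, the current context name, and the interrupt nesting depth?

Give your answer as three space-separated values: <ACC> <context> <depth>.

Event 1 (EXEC): [MAIN] PC=0: NOP
Event 2 (INT 0): INT 0 arrives: push (MAIN, PC=1), enter IRQ0 at PC=0 (depth now 1)
Event 3 (EXEC): [IRQ0] PC=0: DEC 1 -> ACC=-1
Event 4 (INT 0): INT 0 arrives: push (IRQ0, PC=1), enter IRQ0 at PC=0 (depth now 2)
Event 5 (EXEC): [IRQ0] PC=0: DEC 1 -> ACC=-2
Event 6 (EXEC): [IRQ0] PC=1: DEC 1 -> ACC=-3
Event 7 (EXEC): [IRQ0] PC=2: DEC 1 -> ACC=-4
Event 8 (EXEC): [IRQ0] PC=3: IRET -> resume IRQ0 at PC=1 (depth now 1)
Event 9 (EXEC): [IRQ0] PC=1: DEC 1 -> ACC=-5
Event 10 (INT 0): INT 0 arrives: push (IRQ0, PC=2), enter IRQ0 at PC=0 (depth now 2)
Event 11 (EXEC): [IRQ0] PC=0: DEC 1 -> ACC=-6
Event 12 (EXEC): [IRQ0] PC=1: DEC 1 -> ACC=-7
Event 13 (EXEC): [IRQ0] PC=2: DEC 1 -> ACC=-8
Event 14 (EXEC): [IRQ0] PC=3: IRET -> resume IRQ0 at PC=2 (depth now 1)
Event 15 (INT 0): INT 0 arrives: push (IRQ0, PC=2), enter IRQ0 at PC=0 (depth now 2)
Event 16 (EXEC): [IRQ0] PC=0: DEC 1 -> ACC=-9
Event 17 (EXEC): [IRQ0] PC=1: DEC 1 -> ACC=-10
Event 18 (EXEC): [IRQ0] PC=2: DEC 1 -> ACC=-11
Event 19 (EXEC): [IRQ0] PC=3: IRET -> resume IRQ0 at PC=2 (depth now 1)
Event 20 (EXEC): [IRQ0] PC=2: DEC 1 -> ACC=-12
Event 21 (EXEC): [IRQ0] PC=3: IRET -> resume MAIN at PC=1 (depth now 0)
Event 22 (EXEC): [MAIN] PC=1: NOP
Event 23 (EXEC): [MAIN] PC=2: INC 5 -> ACC=-7
Event 24 (EXEC): [MAIN] PC=3: INC 5 -> ACC=-2
Event 25 (EXEC): [MAIN] PC=4: DEC 3 -> ACC=-5
Event 26 (EXEC): [MAIN] PC=5: NOP
Event 27 (EXEC): [MAIN] PC=6: HALT

Answer: -5 MAIN 0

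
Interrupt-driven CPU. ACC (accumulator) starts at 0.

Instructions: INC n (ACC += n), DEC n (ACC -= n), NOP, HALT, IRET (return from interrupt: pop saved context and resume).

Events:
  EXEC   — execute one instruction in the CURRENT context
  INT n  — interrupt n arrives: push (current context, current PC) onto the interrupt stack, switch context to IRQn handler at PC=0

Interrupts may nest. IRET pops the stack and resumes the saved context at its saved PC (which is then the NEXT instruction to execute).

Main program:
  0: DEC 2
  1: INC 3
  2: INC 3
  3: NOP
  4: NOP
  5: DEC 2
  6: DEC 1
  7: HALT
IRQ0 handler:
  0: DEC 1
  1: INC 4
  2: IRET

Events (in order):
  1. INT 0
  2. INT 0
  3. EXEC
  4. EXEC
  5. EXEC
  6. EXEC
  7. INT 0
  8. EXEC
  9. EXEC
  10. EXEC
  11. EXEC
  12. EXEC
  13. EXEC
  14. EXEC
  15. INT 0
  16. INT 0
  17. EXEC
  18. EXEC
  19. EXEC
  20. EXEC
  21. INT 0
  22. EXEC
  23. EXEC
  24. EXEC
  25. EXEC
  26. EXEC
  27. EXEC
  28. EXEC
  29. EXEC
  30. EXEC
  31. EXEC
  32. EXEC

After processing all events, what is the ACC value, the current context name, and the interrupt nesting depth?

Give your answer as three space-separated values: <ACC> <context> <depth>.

Answer: 19 MAIN 0

Derivation:
Event 1 (INT 0): INT 0 arrives: push (MAIN, PC=0), enter IRQ0 at PC=0 (depth now 1)
Event 2 (INT 0): INT 0 arrives: push (IRQ0, PC=0), enter IRQ0 at PC=0 (depth now 2)
Event 3 (EXEC): [IRQ0] PC=0: DEC 1 -> ACC=-1
Event 4 (EXEC): [IRQ0] PC=1: INC 4 -> ACC=3
Event 5 (EXEC): [IRQ0] PC=2: IRET -> resume IRQ0 at PC=0 (depth now 1)
Event 6 (EXEC): [IRQ0] PC=0: DEC 1 -> ACC=2
Event 7 (INT 0): INT 0 arrives: push (IRQ0, PC=1), enter IRQ0 at PC=0 (depth now 2)
Event 8 (EXEC): [IRQ0] PC=0: DEC 1 -> ACC=1
Event 9 (EXEC): [IRQ0] PC=1: INC 4 -> ACC=5
Event 10 (EXEC): [IRQ0] PC=2: IRET -> resume IRQ0 at PC=1 (depth now 1)
Event 11 (EXEC): [IRQ0] PC=1: INC 4 -> ACC=9
Event 12 (EXEC): [IRQ0] PC=2: IRET -> resume MAIN at PC=0 (depth now 0)
Event 13 (EXEC): [MAIN] PC=0: DEC 2 -> ACC=7
Event 14 (EXEC): [MAIN] PC=1: INC 3 -> ACC=10
Event 15 (INT 0): INT 0 arrives: push (MAIN, PC=2), enter IRQ0 at PC=0 (depth now 1)
Event 16 (INT 0): INT 0 arrives: push (IRQ0, PC=0), enter IRQ0 at PC=0 (depth now 2)
Event 17 (EXEC): [IRQ0] PC=0: DEC 1 -> ACC=9
Event 18 (EXEC): [IRQ0] PC=1: INC 4 -> ACC=13
Event 19 (EXEC): [IRQ0] PC=2: IRET -> resume IRQ0 at PC=0 (depth now 1)
Event 20 (EXEC): [IRQ0] PC=0: DEC 1 -> ACC=12
Event 21 (INT 0): INT 0 arrives: push (IRQ0, PC=1), enter IRQ0 at PC=0 (depth now 2)
Event 22 (EXEC): [IRQ0] PC=0: DEC 1 -> ACC=11
Event 23 (EXEC): [IRQ0] PC=1: INC 4 -> ACC=15
Event 24 (EXEC): [IRQ0] PC=2: IRET -> resume IRQ0 at PC=1 (depth now 1)
Event 25 (EXEC): [IRQ0] PC=1: INC 4 -> ACC=19
Event 26 (EXEC): [IRQ0] PC=2: IRET -> resume MAIN at PC=2 (depth now 0)
Event 27 (EXEC): [MAIN] PC=2: INC 3 -> ACC=22
Event 28 (EXEC): [MAIN] PC=3: NOP
Event 29 (EXEC): [MAIN] PC=4: NOP
Event 30 (EXEC): [MAIN] PC=5: DEC 2 -> ACC=20
Event 31 (EXEC): [MAIN] PC=6: DEC 1 -> ACC=19
Event 32 (EXEC): [MAIN] PC=7: HALT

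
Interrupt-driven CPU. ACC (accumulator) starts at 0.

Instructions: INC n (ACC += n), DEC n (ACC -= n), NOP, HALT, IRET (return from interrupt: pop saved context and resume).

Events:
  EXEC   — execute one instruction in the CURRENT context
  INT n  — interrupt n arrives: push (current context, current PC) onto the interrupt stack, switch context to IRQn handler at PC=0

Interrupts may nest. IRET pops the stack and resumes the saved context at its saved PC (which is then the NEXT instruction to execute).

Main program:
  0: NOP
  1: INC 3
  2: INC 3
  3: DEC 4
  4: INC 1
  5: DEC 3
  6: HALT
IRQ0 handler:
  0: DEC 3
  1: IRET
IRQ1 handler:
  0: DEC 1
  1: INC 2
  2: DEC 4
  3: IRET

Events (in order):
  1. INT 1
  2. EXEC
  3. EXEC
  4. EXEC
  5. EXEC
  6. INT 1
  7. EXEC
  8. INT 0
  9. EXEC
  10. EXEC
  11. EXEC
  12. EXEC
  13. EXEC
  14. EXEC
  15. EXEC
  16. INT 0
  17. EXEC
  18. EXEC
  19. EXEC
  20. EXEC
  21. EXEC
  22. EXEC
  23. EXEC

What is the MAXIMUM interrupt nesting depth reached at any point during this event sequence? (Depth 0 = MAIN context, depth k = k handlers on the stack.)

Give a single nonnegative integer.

Event 1 (INT 1): INT 1 arrives: push (MAIN, PC=0), enter IRQ1 at PC=0 (depth now 1) [depth=1]
Event 2 (EXEC): [IRQ1] PC=0: DEC 1 -> ACC=-1 [depth=1]
Event 3 (EXEC): [IRQ1] PC=1: INC 2 -> ACC=1 [depth=1]
Event 4 (EXEC): [IRQ1] PC=2: DEC 4 -> ACC=-3 [depth=1]
Event 5 (EXEC): [IRQ1] PC=3: IRET -> resume MAIN at PC=0 (depth now 0) [depth=0]
Event 6 (INT 1): INT 1 arrives: push (MAIN, PC=0), enter IRQ1 at PC=0 (depth now 1) [depth=1]
Event 7 (EXEC): [IRQ1] PC=0: DEC 1 -> ACC=-4 [depth=1]
Event 8 (INT 0): INT 0 arrives: push (IRQ1, PC=1), enter IRQ0 at PC=0 (depth now 2) [depth=2]
Event 9 (EXEC): [IRQ0] PC=0: DEC 3 -> ACC=-7 [depth=2]
Event 10 (EXEC): [IRQ0] PC=1: IRET -> resume IRQ1 at PC=1 (depth now 1) [depth=1]
Event 11 (EXEC): [IRQ1] PC=1: INC 2 -> ACC=-5 [depth=1]
Event 12 (EXEC): [IRQ1] PC=2: DEC 4 -> ACC=-9 [depth=1]
Event 13 (EXEC): [IRQ1] PC=3: IRET -> resume MAIN at PC=0 (depth now 0) [depth=0]
Event 14 (EXEC): [MAIN] PC=0: NOP [depth=0]
Event 15 (EXEC): [MAIN] PC=1: INC 3 -> ACC=-6 [depth=0]
Event 16 (INT 0): INT 0 arrives: push (MAIN, PC=2), enter IRQ0 at PC=0 (depth now 1) [depth=1]
Event 17 (EXEC): [IRQ0] PC=0: DEC 3 -> ACC=-9 [depth=1]
Event 18 (EXEC): [IRQ0] PC=1: IRET -> resume MAIN at PC=2 (depth now 0) [depth=0]
Event 19 (EXEC): [MAIN] PC=2: INC 3 -> ACC=-6 [depth=0]
Event 20 (EXEC): [MAIN] PC=3: DEC 4 -> ACC=-10 [depth=0]
Event 21 (EXEC): [MAIN] PC=4: INC 1 -> ACC=-9 [depth=0]
Event 22 (EXEC): [MAIN] PC=5: DEC 3 -> ACC=-12 [depth=0]
Event 23 (EXEC): [MAIN] PC=6: HALT [depth=0]
Max depth observed: 2

Answer: 2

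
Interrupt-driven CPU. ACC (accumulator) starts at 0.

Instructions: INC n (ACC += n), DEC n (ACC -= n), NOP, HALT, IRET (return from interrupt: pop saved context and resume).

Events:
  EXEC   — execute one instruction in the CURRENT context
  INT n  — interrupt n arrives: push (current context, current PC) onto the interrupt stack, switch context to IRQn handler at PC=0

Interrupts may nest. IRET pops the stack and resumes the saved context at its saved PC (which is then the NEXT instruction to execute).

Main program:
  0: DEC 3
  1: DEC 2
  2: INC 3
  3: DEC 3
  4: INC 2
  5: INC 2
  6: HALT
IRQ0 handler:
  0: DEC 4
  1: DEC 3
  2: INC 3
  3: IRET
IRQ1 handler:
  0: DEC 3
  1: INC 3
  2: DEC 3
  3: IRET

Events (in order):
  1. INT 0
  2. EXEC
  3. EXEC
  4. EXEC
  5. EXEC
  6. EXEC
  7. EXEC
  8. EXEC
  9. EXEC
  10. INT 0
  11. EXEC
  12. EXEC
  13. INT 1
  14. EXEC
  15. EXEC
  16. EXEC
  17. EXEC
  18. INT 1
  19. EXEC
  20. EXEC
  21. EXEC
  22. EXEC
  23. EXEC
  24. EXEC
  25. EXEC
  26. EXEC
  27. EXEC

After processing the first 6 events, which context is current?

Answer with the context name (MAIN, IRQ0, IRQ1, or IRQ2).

Event 1 (INT 0): INT 0 arrives: push (MAIN, PC=0), enter IRQ0 at PC=0 (depth now 1)
Event 2 (EXEC): [IRQ0] PC=0: DEC 4 -> ACC=-4
Event 3 (EXEC): [IRQ0] PC=1: DEC 3 -> ACC=-7
Event 4 (EXEC): [IRQ0] PC=2: INC 3 -> ACC=-4
Event 5 (EXEC): [IRQ0] PC=3: IRET -> resume MAIN at PC=0 (depth now 0)
Event 6 (EXEC): [MAIN] PC=0: DEC 3 -> ACC=-7

Answer: MAIN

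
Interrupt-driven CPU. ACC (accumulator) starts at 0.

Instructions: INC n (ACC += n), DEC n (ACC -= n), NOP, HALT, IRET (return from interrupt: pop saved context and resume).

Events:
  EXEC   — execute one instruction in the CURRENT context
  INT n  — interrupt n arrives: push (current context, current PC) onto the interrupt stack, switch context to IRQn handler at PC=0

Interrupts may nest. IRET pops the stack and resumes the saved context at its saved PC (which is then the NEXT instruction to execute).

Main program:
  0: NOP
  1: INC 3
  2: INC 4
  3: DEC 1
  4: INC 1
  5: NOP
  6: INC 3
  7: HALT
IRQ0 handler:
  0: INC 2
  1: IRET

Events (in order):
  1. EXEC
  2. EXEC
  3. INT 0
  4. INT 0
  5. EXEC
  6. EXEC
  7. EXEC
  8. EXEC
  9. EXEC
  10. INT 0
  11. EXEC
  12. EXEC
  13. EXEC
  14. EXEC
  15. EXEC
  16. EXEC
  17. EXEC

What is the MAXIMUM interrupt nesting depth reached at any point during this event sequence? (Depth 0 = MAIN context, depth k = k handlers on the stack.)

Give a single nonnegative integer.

Event 1 (EXEC): [MAIN] PC=0: NOP [depth=0]
Event 2 (EXEC): [MAIN] PC=1: INC 3 -> ACC=3 [depth=0]
Event 3 (INT 0): INT 0 arrives: push (MAIN, PC=2), enter IRQ0 at PC=0 (depth now 1) [depth=1]
Event 4 (INT 0): INT 0 arrives: push (IRQ0, PC=0), enter IRQ0 at PC=0 (depth now 2) [depth=2]
Event 5 (EXEC): [IRQ0] PC=0: INC 2 -> ACC=5 [depth=2]
Event 6 (EXEC): [IRQ0] PC=1: IRET -> resume IRQ0 at PC=0 (depth now 1) [depth=1]
Event 7 (EXEC): [IRQ0] PC=0: INC 2 -> ACC=7 [depth=1]
Event 8 (EXEC): [IRQ0] PC=1: IRET -> resume MAIN at PC=2 (depth now 0) [depth=0]
Event 9 (EXEC): [MAIN] PC=2: INC 4 -> ACC=11 [depth=0]
Event 10 (INT 0): INT 0 arrives: push (MAIN, PC=3), enter IRQ0 at PC=0 (depth now 1) [depth=1]
Event 11 (EXEC): [IRQ0] PC=0: INC 2 -> ACC=13 [depth=1]
Event 12 (EXEC): [IRQ0] PC=1: IRET -> resume MAIN at PC=3 (depth now 0) [depth=0]
Event 13 (EXEC): [MAIN] PC=3: DEC 1 -> ACC=12 [depth=0]
Event 14 (EXEC): [MAIN] PC=4: INC 1 -> ACC=13 [depth=0]
Event 15 (EXEC): [MAIN] PC=5: NOP [depth=0]
Event 16 (EXEC): [MAIN] PC=6: INC 3 -> ACC=16 [depth=0]
Event 17 (EXEC): [MAIN] PC=7: HALT [depth=0]
Max depth observed: 2

Answer: 2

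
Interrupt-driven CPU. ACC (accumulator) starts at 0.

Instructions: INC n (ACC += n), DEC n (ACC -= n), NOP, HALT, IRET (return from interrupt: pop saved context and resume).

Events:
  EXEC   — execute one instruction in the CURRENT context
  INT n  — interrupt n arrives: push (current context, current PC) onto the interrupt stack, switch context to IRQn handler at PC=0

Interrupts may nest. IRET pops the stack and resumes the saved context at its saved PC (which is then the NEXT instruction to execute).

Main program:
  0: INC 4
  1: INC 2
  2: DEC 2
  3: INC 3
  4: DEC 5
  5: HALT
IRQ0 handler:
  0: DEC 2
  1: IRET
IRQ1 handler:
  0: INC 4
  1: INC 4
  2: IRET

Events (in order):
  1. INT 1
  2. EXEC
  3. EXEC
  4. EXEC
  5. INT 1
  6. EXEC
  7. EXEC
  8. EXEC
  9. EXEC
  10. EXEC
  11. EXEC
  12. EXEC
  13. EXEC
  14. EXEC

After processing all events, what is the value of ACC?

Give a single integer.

Event 1 (INT 1): INT 1 arrives: push (MAIN, PC=0), enter IRQ1 at PC=0 (depth now 1)
Event 2 (EXEC): [IRQ1] PC=0: INC 4 -> ACC=4
Event 3 (EXEC): [IRQ1] PC=1: INC 4 -> ACC=8
Event 4 (EXEC): [IRQ1] PC=2: IRET -> resume MAIN at PC=0 (depth now 0)
Event 5 (INT 1): INT 1 arrives: push (MAIN, PC=0), enter IRQ1 at PC=0 (depth now 1)
Event 6 (EXEC): [IRQ1] PC=0: INC 4 -> ACC=12
Event 7 (EXEC): [IRQ1] PC=1: INC 4 -> ACC=16
Event 8 (EXEC): [IRQ1] PC=2: IRET -> resume MAIN at PC=0 (depth now 0)
Event 9 (EXEC): [MAIN] PC=0: INC 4 -> ACC=20
Event 10 (EXEC): [MAIN] PC=1: INC 2 -> ACC=22
Event 11 (EXEC): [MAIN] PC=2: DEC 2 -> ACC=20
Event 12 (EXEC): [MAIN] PC=3: INC 3 -> ACC=23
Event 13 (EXEC): [MAIN] PC=4: DEC 5 -> ACC=18
Event 14 (EXEC): [MAIN] PC=5: HALT

Answer: 18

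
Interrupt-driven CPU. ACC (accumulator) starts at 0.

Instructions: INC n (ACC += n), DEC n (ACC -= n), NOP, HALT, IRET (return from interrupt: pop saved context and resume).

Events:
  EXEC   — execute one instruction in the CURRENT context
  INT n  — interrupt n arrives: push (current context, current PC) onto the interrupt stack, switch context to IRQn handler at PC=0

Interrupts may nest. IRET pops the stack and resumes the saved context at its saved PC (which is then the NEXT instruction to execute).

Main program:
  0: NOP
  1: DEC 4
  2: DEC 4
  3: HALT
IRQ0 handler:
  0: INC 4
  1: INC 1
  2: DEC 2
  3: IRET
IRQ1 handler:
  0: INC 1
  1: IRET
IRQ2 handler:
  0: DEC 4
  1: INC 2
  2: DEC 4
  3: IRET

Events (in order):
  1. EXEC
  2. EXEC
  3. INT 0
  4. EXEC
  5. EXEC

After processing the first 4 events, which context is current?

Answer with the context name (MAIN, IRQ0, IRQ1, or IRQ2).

Event 1 (EXEC): [MAIN] PC=0: NOP
Event 2 (EXEC): [MAIN] PC=1: DEC 4 -> ACC=-4
Event 3 (INT 0): INT 0 arrives: push (MAIN, PC=2), enter IRQ0 at PC=0 (depth now 1)
Event 4 (EXEC): [IRQ0] PC=0: INC 4 -> ACC=0

Answer: IRQ0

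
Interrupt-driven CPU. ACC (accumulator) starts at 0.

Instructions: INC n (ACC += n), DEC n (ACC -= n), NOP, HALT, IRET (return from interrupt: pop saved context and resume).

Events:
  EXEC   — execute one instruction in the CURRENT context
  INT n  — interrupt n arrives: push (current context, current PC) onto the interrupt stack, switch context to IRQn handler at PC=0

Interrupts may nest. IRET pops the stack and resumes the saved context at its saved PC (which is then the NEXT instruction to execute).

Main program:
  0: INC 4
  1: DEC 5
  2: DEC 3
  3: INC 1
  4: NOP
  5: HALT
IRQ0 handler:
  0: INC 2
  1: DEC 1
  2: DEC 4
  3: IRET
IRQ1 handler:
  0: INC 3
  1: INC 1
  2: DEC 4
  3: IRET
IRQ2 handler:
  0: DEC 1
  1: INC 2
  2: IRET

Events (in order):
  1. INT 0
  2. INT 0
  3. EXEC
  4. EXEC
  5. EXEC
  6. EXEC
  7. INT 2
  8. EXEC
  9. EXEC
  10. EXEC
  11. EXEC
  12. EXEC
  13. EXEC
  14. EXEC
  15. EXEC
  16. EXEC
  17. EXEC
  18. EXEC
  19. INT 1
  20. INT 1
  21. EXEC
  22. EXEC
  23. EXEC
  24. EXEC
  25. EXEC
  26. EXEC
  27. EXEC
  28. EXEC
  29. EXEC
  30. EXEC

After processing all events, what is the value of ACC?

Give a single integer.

Event 1 (INT 0): INT 0 arrives: push (MAIN, PC=0), enter IRQ0 at PC=0 (depth now 1)
Event 2 (INT 0): INT 0 arrives: push (IRQ0, PC=0), enter IRQ0 at PC=0 (depth now 2)
Event 3 (EXEC): [IRQ0] PC=0: INC 2 -> ACC=2
Event 4 (EXEC): [IRQ0] PC=1: DEC 1 -> ACC=1
Event 5 (EXEC): [IRQ0] PC=2: DEC 4 -> ACC=-3
Event 6 (EXEC): [IRQ0] PC=3: IRET -> resume IRQ0 at PC=0 (depth now 1)
Event 7 (INT 2): INT 2 arrives: push (IRQ0, PC=0), enter IRQ2 at PC=0 (depth now 2)
Event 8 (EXEC): [IRQ2] PC=0: DEC 1 -> ACC=-4
Event 9 (EXEC): [IRQ2] PC=1: INC 2 -> ACC=-2
Event 10 (EXEC): [IRQ2] PC=2: IRET -> resume IRQ0 at PC=0 (depth now 1)
Event 11 (EXEC): [IRQ0] PC=0: INC 2 -> ACC=0
Event 12 (EXEC): [IRQ0] PC=1: DEC 1 -> ACC=-1
Event 13 (EXEC): [IRQ0] PC=2: DEC 4 -> ACC=-5
Event 14 (EXEC): [IRQ0] PC=3: IRET -> resume MAIN at PC=0 (depth now 0)
Event 15 (EXEC): [MAIN] PC=0: INC 4 -> ACC=-1
Event 16 (EXEC): [MAIN] PC=1: DEC 5 -> ACC=-6
Event 17 (EXEC): [MAIN] PC=2: DEC 3 -> ACC=-9
Event 18 (EXEC): [MAIN] PC=3: INC 1 -> ACC=-8
Event 19 (INT 1): INT 1 arrives: push (MAIN, PC=4), enter IRQ1 at PC=0 (depth now 1)
Event 20 (INT 1): INT 1 arrives: push (IRQ1, PC=0), enter IRQ1 at PC=0 (depth now 2)
Event 21 (EXEC): [IRQ1] PC=0: INC 3 -> ACC=-5
Event 22 (EXEC): [IRQ1] PC=1: INC 1 -> ACC=-4
Event 23 (EXEC): [IRQ1] PC=2: DEC 4 -> ACC=-8
Event 24 (EXEC): [IRQ1] PC=3: IRET -> resume IRQ1 at PC=0 (depth now 1)
Event 25 (EXEC): [IRQ1] PC=0: INC 3 -> ACC=-5
Event 26 (EXEC): [IRQ1] PC=1: INC 1 -> ACC=-4
Event 27 (EXEC): [IRQ1] PC=2: DEC 4 -> ACC=-8
Event 28 (EXEC): [IRQ1] PC=3: IRET -> resume MAIN at PC=4 (depth now 0)
Event 29 (EXEC): [MAIN] PC=4: NOP
Event 30 (EXEC): [MAIN] PC=5: HALT

Answer: -8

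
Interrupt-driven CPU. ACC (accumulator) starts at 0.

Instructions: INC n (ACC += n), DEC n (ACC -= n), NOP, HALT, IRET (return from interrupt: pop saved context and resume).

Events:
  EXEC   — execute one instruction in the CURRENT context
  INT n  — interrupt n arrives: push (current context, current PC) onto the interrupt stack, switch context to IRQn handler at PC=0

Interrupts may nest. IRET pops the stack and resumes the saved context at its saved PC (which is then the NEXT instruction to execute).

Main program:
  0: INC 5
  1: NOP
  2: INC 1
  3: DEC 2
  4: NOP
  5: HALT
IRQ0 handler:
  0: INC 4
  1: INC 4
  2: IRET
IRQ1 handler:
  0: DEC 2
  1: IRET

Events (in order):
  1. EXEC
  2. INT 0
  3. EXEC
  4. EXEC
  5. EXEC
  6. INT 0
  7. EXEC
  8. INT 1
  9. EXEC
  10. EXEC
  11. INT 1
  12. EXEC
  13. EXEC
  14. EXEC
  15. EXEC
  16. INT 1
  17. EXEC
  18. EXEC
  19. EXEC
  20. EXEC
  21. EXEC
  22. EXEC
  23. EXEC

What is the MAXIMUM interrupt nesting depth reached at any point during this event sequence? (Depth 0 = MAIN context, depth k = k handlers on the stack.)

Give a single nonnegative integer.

Event 1 (EXEC): [MAIN] PC=0: INC 5 -> ACC=5 [depth=0]
Event 2 (INT 0): INT 0 arrives: push (MAIN, PC=1), enter IRQ0 at PC=0 (depth now 1) [depth=1]
Event 3 (EXEC): [IRQ0] PC=0: INC 4 -> ACC=9 [depth=1]
Event 4 (EXEC): [IRQ0] PC=1: INC 4 -> ACC=13 [depth=1]
Event 5 (EXEC): [IRQ0] PC=2: IRET -> resume MAIN at PC=1 (depth now 0) [depth=0]
Event 6 (INT 0): INT 0 arrives: push (MAIN, PC=1), enter IRQ0 at PC=0 (depth now 1) [depth=1]
Event 7 (EXEC): [IRQ0] PC=0: INC 4 -> ACC=17 [depth=1]
Event 8 (INT 1): INT 1 arrives: push (IRQ0, PC=1), enter IRQ1 at PC=0 (depth now 2) [depth=2]
Event 9 (EXEC): [IRQ1] PC=0: DEC 2 -> ACC=15 [depth=2]
Event 10 (EXEC): [IRQ1] PC=1: IRET -> resume IRQ0 at PC=1 (depth now 1) [depth=1]
Event 11 (INT 1): INT 1 arrives: push (IRQ0, PC=1), enter IRQ1 at PC=0 (depth now 2) [depth=2]
Event 12 (EXEC): [IRQ1] PC=0: DEC 2 -> ACC=13 [depth=2]
Event 13 (EXEC): [IRQ1] PC=1: IRET -> resume IRQ0 at PC=1 (depth now 1) [depth=1]
Event 14 (EXEC): [IRQ0] PC=1: INC 4 -> ACC=17 [depth=1]
Event 15 (EXEC): [IRQ0] PC=2: IRET -> resume MAIN at PC=1 (depth now 0) [depth=0]
Event 16 (INT 1): INT 1 arrives: push (MAIN, PC=1), enter IRQ1 at PC=0 (depth now 1) [depth=1]
Event 17 (EXEC): [IRQ1] PC=0: DEC 2 -> ACC=15 [depth=1]
Event 18 (EXEC): [IRQ1] PC=1: IRET -> resume MAIN at PC=1 (depth now 0) [depth=0]
Event 19 (EXEC): [MAIN] PC=1: NOP [depth=0]
Event 20 (EXEC): [MAIN] PC=2: INC 1 -> ACC=16 [depth=0]
Event 21 (EXEC): [MAIN] PC=3: DEC 2 -> ACC=14 [depth=0]
Event 22 (EXEC): [MAIN] PC=4: NOP [depth=0]
Event 23 (EXEC): [MAIN] PC=5: HALT [depth=0]
Max depth observed: 2

Answer: 2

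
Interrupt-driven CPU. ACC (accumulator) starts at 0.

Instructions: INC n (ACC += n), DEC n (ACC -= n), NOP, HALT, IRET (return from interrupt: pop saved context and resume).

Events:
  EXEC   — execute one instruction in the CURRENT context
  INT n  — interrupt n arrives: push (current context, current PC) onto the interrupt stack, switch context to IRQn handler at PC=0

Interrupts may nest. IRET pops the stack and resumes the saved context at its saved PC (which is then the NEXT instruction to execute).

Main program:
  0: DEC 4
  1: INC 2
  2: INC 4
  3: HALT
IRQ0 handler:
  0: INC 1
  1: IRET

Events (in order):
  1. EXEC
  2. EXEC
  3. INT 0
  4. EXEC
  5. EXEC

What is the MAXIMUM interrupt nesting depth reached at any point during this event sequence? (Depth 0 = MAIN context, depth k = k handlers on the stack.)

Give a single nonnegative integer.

Answer: 1

Derivation:
Event 1 (EXEC): [MAIN] PC=0: DEC 4 -> ACC=-4 [depth=0]
Event 2 (EXEC): [MAIN] PC=1: INC 2 -> ACC=-2 [depth=0]
Event 3 (INT 0): INT 0 arrives: push (MAIN, PC=2), enter IRQ0 at PC=0 (depth now 1) [depth=1]
Event 4 (EXEC): [IRQ0] PC=0: INC 1 -> ACC=-1 [depth=1]
Event 5 (EXEC): [IRQ0] PC=1: IRET -> resume MAIN at PC=2 (depth now 0) [depth=0]
Max depth observed: 1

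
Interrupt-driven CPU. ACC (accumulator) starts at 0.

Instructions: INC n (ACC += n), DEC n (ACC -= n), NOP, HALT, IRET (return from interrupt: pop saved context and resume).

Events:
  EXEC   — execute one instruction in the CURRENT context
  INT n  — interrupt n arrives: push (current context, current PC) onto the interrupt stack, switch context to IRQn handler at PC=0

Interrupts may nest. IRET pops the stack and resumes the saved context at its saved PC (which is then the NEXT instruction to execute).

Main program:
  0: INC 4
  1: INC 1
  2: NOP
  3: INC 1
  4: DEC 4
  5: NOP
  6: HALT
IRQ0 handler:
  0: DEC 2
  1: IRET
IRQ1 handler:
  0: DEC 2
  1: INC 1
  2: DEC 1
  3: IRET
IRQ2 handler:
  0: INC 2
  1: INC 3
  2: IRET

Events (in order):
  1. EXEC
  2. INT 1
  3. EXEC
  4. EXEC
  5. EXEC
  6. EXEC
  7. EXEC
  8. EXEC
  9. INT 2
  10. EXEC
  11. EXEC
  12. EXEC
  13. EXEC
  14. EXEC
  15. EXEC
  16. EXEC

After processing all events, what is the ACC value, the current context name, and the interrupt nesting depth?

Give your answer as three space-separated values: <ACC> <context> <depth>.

Answer: 5 MAIN 0

Derivation:
Event 1 (EXEC): [MAIN] PC=0: INC 4 -> ACC=4
Event 2 (INT 1): INT 1 arrives: push (MAIN, PC=1), enter IRQ1 at PC=0 (depth now 1)
Event 3 (EXEC): [IRQ1] PC=0: DEC 2 -> ACC=2
Event 4 (EXEC): [IRQ1] PC=1: INC 1 -> ACC=3
Event 5 (EXEC): [IRQ1] PC=2: DEC 1 -> ACC=2
Event 6 (EXEC): [IRQ1] PC=3: IRET -> resume MAIN at PC=1 (depth now 0)
Event 7 (EXEC): [MAIN] PC=1: INC 1 -> ACC=3
Event 8 (EXEC): [MAIN] PC=2: NOP
Event 9 (INT 2): INT 2 arrives: push (MAIN, PC=3), enter IRQ2 at PC=0 (depth now 1)
Event 10 (EXEC): [IRQ2] PC=0: INC 2 -> ACC=5
Event 11 (EXEC): [IRQ2] PC=1: INC 3 -> ACC=8
Event 12 (EXEC): [IRQ2] PC=2: IRET -> resume MAIN at PC=3 (depth now 0)
Event 13 (EXEC): [MAIN] PC=3: INC 1 -> ACC=9
Event 14 (EXEC): [MAIN] PC=4: DEC 4 -> ACC=5
Event 15 (EXEC): [MAIN] PC=5: NOP
Event 16 (EXEC): [MAIN] PC=6: HALT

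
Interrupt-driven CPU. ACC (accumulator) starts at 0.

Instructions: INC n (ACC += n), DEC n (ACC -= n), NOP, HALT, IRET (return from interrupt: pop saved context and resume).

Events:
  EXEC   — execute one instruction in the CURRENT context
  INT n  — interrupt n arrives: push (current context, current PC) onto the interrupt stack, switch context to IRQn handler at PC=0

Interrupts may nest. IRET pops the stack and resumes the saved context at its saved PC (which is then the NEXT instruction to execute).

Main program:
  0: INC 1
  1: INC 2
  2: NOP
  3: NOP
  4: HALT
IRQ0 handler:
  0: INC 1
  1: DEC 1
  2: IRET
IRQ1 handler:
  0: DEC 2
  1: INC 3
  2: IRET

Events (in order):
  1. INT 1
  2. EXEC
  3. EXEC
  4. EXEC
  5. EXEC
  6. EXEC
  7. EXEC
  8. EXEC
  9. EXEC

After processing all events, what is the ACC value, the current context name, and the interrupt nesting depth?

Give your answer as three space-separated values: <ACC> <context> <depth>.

Event 1 (INT 1): INT 1 arrives: push (MAIN, PC=0), enter IRQ1 at PC=0 (depth now 1)
Event 2 (EXEC): [IRQ1] PC=0: DEC 2 -> ACC=-2
Event 3 (EXEC): [IRQ1] PC=1: INC 3 -> ACC=1
Event 4 (EXEC): [IRQ1] PC=2: IRET -> resume MAIN at PC=0 (depth now 0)
Event 5 (EXEC): [MAIN] PC=0: INC 1 -> ACC=2
Event 6 (EXEC): [MAIN] PC=1: INC 2 -> ACC=4
Event 7 (EXEC): [MAIN] PC=2: NOP
Event 8 (EXEC): [MAIN] PC=3: NOP
Event 9 (EXEC): [MAIN] PC=4: HALT

Answer: 4 MAIN 0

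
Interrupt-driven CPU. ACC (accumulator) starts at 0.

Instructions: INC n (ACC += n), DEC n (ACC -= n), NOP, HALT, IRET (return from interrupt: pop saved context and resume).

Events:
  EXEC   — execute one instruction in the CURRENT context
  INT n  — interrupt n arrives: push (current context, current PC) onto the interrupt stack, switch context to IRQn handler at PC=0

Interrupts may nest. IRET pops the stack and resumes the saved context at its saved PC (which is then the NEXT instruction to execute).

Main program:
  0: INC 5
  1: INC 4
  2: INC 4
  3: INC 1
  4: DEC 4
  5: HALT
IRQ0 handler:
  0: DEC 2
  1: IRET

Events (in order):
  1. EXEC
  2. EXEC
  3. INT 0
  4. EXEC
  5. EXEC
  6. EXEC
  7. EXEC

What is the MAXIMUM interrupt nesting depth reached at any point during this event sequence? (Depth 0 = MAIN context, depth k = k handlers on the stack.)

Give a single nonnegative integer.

Answer: 1

Derivation:
Event 1 (EXEC): [MAIN] PC=0: INC 5 -> ACC=5 [depth=0]
Event 2 (EXEC): [MAIN] PC=1: INC 4 -> ACC=9 [depth=0]
Event 3 (INT 0): INT 0 arrives: push (MAIN, PC=2), enter IRQ0 at PC=0 (depth now 1) [depth=1]
Event 4 (EXEC): [IRQ0] PC=0: DEC 2 -> ACC=7 [depth=1]
Event 5 (EXEC): [IRQ0] PC=1: IRET -> resume MAIN at PC=2 (depth now 0) [depth=0]
Event 6 (EXEC): [MAIN] PC=2: INC 4 -> ACC=11 [depth=0]
Event 7 (EXEC): [MAIN] PC=3: INC 1 -> ACC=12 [depth=0]
Max depth observed: 1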